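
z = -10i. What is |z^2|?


|z| = sqrt(0+100) = sqrt(100) = 10
|z^2| = |z|^2 = 10^2 = 100

|z^2| = 100


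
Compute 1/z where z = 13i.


|z|^2 = 0+169 = 169
1/z = (0 - 13i)/169

1/z = 0 - 0.0769i


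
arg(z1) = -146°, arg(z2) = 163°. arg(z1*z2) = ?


arg(z1*z2) = -146° + 163° = 17°
Normalized to (-180°, 180°]: 17°

17°


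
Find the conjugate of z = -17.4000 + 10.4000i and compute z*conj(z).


z_bar = -17.4000 - 10.4000i
z*z_bar = (-17.4)^2 + 10.4^2 = 302.76 + 108.16 = 410.92

z_bar = -17.4000 - 10.4000i, z*z_bar = 410.92


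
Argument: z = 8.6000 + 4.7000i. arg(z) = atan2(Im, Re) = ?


Re = 8.6, Im = 4.7
arg = atan2(4.7, 8.6) = 28.6571 degrees

arg(z) = 28.6571 degrees


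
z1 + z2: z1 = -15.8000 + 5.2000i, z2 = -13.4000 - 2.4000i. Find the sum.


Real: -15.8 - 13.4 = -29.2
Imag: 5.2 - 2.4 = 2.8

-29.2000 + 2.8000i


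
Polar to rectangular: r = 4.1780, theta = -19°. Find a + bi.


a = 4.1780*cos(-19°) = 4.1780*0.94552 = 3.9504
b = 4.1780*sin(-19°) = 4.1780*(-0.32557) = -1.3602

3.9504 - 1.3602i


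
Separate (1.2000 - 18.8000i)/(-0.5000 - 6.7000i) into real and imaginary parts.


Multiply by conjugate: (1.2000 - 18.8000i)(-0.5000 + 6.7000i) / ((-0.5)^2 + (-6.7)^2)
Numerator real = 1.2*(-0.5) - (18.8)*(-6.7) = 125.36
Numerator imag = -18.8*(-0.5) - 1.2*(-6.7) = 17.44
Denominator = 45.14
Re(z) = 125.36/45.14 = 2.7771
Im(z) = 17.44/45.14 = 0.3864

Re(z) = 2.7771, Im(z) = 0.3864


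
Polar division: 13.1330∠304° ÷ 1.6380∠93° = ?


r = 13.1330 / 1.6380 = 8.0177
theta = 304° - 93° = 211° = 211° (mod 360)

8.0177 cis(211°)


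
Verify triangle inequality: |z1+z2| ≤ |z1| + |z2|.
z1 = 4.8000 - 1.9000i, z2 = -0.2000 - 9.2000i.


|z1| = sqrt(4.8^2 + (-1.9)^2) = sqrt(26.65) = 5.1624
|z2| = sqrt((-0.2)^2 + (-9.2)^2) = sqrt(84.68) = 9.2022
z1+z2 = 4.6000 - 11.1000i
|z1+z2| = sqrt(144.37) = 12.0154
|z1|+|z2| = 5.1624 + 9.2022 = 14.3646

|z1+z2| = 12.0154 ≤ |z1|+|z2| = 14.3646 (verified)


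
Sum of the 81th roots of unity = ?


The sum of all 81th roots of unity is 0.
Geometric series: (1 - w^81)/(1 - w) = (1-1)/(1-w) = 0 since w^81 = 1, w ≠ 1.
Alternatively: coefficient of z^80 in z^81 - 1 is 0.

0


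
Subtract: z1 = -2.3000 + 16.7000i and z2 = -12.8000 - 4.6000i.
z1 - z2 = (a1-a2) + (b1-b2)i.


Real: -2.3 + 12.8 = 10.5
Imag: 16.7 + 4.6 = 21.3

10.5000 + 21.3000i


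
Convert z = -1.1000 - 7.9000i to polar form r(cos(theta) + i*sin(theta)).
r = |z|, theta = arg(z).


r = sqrt(1.21+62.41) = sqrt(63.62) = 7.9762
theta = atan2(-7.9, -1.1) = -97.9269 degrees

r = 7.9762, theta = -97.9269 degrees


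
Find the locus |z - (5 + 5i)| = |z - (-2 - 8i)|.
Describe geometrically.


Equal distances means the locus is the perpendicular bisector of z1 and z2.
Midpoint = ((5+(-2))/2, (5+(-8))/2) = (1.5000, -1.5000)

Perpendicular bisector through (1.5000, -1.5000)


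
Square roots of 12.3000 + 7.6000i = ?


|z| = sqrt(151.29+57.76) = 14.4586
sqrt((|z|+a)/2) = sqrt((14.4586+12.3)/2) = sqrt(13.3793) = 3.6578
sqrt((|z|-a)/2) = sqrt((14.4586-12.3)/2) = sqrt(1.0793) = 1.0389

±(3.6578 + 1.0389i) i.e. 3.6578 + 1.0389i and -3.6578 - 1.0389i


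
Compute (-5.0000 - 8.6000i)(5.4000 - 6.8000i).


Real = -5*5.4 - (-8.6)*(-6.8) = -27 - 58.48 = -85.48
Imag = -5*(-6.8) + 5.4*(-8.6) = 34 - (46.44) = -12.44

-85.4800 - 12.4400i


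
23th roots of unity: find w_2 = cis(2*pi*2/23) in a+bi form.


Angle = 360*2/23 = 31.3043°
a = cos(31.3043°) = 0.8544
b = sin(31.3043°) = 0.5196

0.8544 + 0.5196i


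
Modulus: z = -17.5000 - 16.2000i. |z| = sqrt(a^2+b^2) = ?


|z| = sqrt((-17.5)^2 + (-16.2)^2) = sqrt(306.25 + 262.44) = sqrt(568.69) = 23.8472

|z| = 23.8472


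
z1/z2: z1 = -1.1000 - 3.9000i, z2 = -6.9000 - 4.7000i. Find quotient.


Conjugate of z2 = -6.9000 + 4.7000i
Numerator: (-1.1000 - 3.9000i)(-6.9000 + 4.7000i) = 25.9200 + 21.7400i
Denominator: (-6.9)^2 + (-4.7)^2 = 69.7
Result = (25.9200 + 21.7400i)/69.7

0.3719 + 0.3119i


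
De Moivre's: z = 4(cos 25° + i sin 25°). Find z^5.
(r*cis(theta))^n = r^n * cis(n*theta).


r^5 = 4^5 = 1024
n*theta = 5*25° = 125° = 125° (mod 360)
a = 1024*cos(125°) = -587.3423
b = 1024*sin(125°) = 838.8117

1024 cis(125°) = -587.3423 + 838.8117i


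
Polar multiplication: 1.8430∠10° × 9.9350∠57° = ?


r = 1.8430 * 9.9350 = 18.3102
theta = 10° + 57° = 67° = 67° (mod 360)

18.3102 cis(67°)


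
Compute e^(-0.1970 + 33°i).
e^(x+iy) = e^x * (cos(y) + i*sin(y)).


e^-0.1970 = 0.8212
cos(33°) = 0.8387
sin(33°) = 0.54464
Real = 0.8212*0.8387 = 0.6887
Imag = 0.8212*0.54464 = 0.4473

0.6887 + 0.4473i


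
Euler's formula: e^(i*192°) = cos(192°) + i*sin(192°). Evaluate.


cos(192°) = -0.9781
sin(192°) = -0.2079

e^(i*192°) = -0.9781 - 0.2079i


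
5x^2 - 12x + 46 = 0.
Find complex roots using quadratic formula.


disc = (-12)^2 - 4*5*46 = 144 - 920 = -776
sqrt(|disc|) = sqrt(776) = 27.8568
Real part = 12/(2*5) = 1.2000
Imag part = 27.8568/(2*5) = 2.7857

1.2000 ± 2.7857i


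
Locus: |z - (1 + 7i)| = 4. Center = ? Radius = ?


|z - z0| = r is a circle with center z0 and radius r.
Center = (1, 7), radius = 4

Circle with center (1, 7) and radius 4


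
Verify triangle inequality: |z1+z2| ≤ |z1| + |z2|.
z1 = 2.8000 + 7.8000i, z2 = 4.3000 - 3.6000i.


|z1| = sqrt(2.8^2 + 7.8^2) = sqrt(68.68) = 8.2873
|z2| = sqrt(4.3^2 + (-3.6)^2) = sqrt(31.45) = 5.6080
z1+z2 = 7.1000 + 4.2000i
|z1+z2| = sqrt(68.05) = 8.2492
|z1|+|z2| = 8.2873 + 5.6080 = 13.8953

|z1+z2| = 8.2492 ≤ |z1|+|z2| = 13.8953 (verified)


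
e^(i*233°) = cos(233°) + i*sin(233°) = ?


cos(233°) = -0.6018
sin(233°) = -0.7986

e^(i*233°) = -0.6018 - 0.7986i


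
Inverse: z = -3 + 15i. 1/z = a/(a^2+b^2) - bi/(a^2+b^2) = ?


|z|^2 = 9+225 = 234
1/z = (-3 - 15i)/234

1/z = -0.0128 - 0.0641i


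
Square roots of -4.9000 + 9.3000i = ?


|z| = sqrt(24.01+86.49) = 10.5119
sqrt((|z|+a)/2) = sqrt((10.5119+(-4.9))/2) = sqrt(2.8059) = 1.6751
sqrt((|z|-a)/2) = sqrt((10.5119-(-4.9))/2) = sqrt(7.7059) = 2.7760

±(1.6751 + 2.7760i) i.e. 1.6751 + 2.7760i and -1.6751 - 2.7760i


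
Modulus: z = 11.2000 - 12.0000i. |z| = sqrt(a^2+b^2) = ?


|z| = sqrt(11.2^2 + (-12)^2) = sqrt(125.44 + 144) = sqrt(269.44) = 16.4146

|z| = 16.4146


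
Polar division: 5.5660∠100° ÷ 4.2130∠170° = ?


r = 5.5660 / 4.2130 = 1.3211
theta = 100° - 170° = -70° = 290° (mod 360)

1.3211 cis(290°)


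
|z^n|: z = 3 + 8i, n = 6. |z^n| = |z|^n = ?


|z| = sqrt(9+64) = sqrt(73) = 8.5440
|z^6| = |z|^6 = (sqrt(73))^6 = 73^3 = 389017

|z^6| = 389017


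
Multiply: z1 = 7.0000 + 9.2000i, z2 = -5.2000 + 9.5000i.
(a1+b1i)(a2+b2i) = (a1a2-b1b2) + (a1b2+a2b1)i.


Real = 7*(-5.2) - 9.2*9.5 = -36.4 - 87.4 = -123.8
Imag = 7*9.5 - (5.2)*9.2 = 66.5 - (47.84) = 18.66

-123.8000 + 18.6600i


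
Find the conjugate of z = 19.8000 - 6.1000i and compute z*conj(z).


z_bar = 19.8000 + 6.1000i
z*z_bar = 19.8^2 + (-6.1)^2 = 392.04 + 37.21 = 429.25

z_bar = 19.8000 + 6.1000i, z*z_bar = 429.25


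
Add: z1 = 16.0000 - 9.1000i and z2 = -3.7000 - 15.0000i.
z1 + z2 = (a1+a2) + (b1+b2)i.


Real: 16 - 3.7 = 12.3
Imag: -9.1 - 15 = -24.1

12.3000 - 24.1000i


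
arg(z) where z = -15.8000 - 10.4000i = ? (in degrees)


Re = -15.8, Im = -10.4
arg = atan2(-10.4, -15.8) = -146.6460 degrees

arg(z) = -146.6460 degrees


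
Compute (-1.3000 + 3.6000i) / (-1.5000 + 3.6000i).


Conjugate of z2 = -1.5000 - 3.6000i
Numerator: (-1.3000 + 3.6000i)(-1.5000 - 3.6000i) = 14.9100 - 0.7200i
Denominator: (-1.5)^2 + 3.6^2 = 15.21
Result = (14.9100 - 0.7200i)/15.21

0.9803 - 0.0473i


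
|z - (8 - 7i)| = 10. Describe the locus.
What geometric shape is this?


|z - z0| = r is a circle with center z0 and radius r.
Center = (8, -7), radius = 10

Circle with center (8, -7) and radius 10


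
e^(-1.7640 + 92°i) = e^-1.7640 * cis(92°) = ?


e^-1.7640 = 0.1714
cos(92°) = -0.0349
sin(92°) = 0.9994
Real = 0.1714*(-0.0349) = -0.0060
Imag = 0.1714*0.9994 = 0.1713

-0.0060 + 0.1713i


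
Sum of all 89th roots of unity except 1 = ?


With w = e^(2*pi*i/89), all 89 of the 89th roots of unity w^0 = 1, w, ..., w^(88) sum to 0: 1 + w + ... + w^(88) = (1 - w^89)/(1 - w) = 0 since w^89 = 1, w ≠ 1.
Removing the root 1: w + w^2 + ... + w^(88) = 0 - 1 = -1

Sum = -1


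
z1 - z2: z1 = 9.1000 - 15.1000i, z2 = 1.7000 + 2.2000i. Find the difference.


Real: 9.1 - 1.7 = 7.4
Imag: -15.1 - 2.2 = -17.3

7.4000 - 17.3000i


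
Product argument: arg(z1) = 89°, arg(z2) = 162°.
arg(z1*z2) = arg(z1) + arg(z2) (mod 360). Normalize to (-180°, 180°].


arg(z1*z2) = 89° + 162° = 251°
Normalized to (-180°, 180°]: -109°

-109°


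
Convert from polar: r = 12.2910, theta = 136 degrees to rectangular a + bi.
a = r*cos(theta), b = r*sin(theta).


a = 12.2910*cos(136°) = 12.2910*(-0.71934) = -8.8414
b = 12.2910*sin(136°) = 12.2910*0.694658 = 8.5380

-8.8414 + 8.5380i


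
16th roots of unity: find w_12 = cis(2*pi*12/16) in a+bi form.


Angle = 360*12/16 = 270°
a = cos(270°) = 0
b = sin(270°) = -1.0000

0 - 1.0000i


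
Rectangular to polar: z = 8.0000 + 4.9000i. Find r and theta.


r = sqrt(64+24.01) = sqrt(88.01) = 9.3814
theta = atan2(4.9, 8) = 31.4875 degrees

r = 9.3814, theta = 31.4875 degrees


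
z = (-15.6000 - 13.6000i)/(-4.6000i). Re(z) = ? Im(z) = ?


Multiply by conjugate: (-15.6000 - 13.6000i)(4.6000i) / (0^2 + (-4.6)^2)
Numerator real = -15.6*0 - (13.6)*(-4.6) = 62.56
Numerator imag = -13.6*0 - (-15.6)*(-4.6) = -71.76
Denominator = 21.16
Re(z) = 62.56/21.16 = 2.9565
Im(z) = -71.76/21.16 = -3.3913

Re(z) = 2.9565, Im(z) = -3.3913


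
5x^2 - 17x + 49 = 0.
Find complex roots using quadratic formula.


disc = (-17)^2 - 4*5*49 = 289 - 980 = -691
sqrt(|disc|) = sqrt(691) = 26.2869
Real part = 17/(2*5) = 1.7000
Imag part = 26.2869/(2*5) = 2.6287

1.7000 ± 2.6287i


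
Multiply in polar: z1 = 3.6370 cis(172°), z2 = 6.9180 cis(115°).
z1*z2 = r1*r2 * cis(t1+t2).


r = 3.6370 * 6.9180 = 25.1608
theta = 172° + 115° = 287° = 287° (mod 360)

25.1608 cis(287°)


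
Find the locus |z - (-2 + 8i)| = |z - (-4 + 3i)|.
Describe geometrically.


Equal distances means the locus is the perpendicular bisector of z1 and z2.
Midpoint = ((-2+(-4))/2, (8+3)/2) = (-3.0000, 5.5000)

Perpendicular bisector through (-3.0000, 5.5000)


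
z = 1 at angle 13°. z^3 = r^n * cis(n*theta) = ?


r^3 = 1^3 = 1
n*theta = 3*13° = 39° = 39° (mod 360)
a = 1*cos(39°) = 0.7771
b = 1*sin(39°) = 0.6293

1 cis(39°) = 0.7771 + 0.6293i


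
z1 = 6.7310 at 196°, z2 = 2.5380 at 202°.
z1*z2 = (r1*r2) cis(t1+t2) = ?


r = 6.7310 * 2.5380 = 17.0833
theta = 196° + 202° = 398° = 38° (mod 360)

17.0833 cis(38°)


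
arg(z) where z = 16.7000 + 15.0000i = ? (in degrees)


Re = 16.7, Im = 15
arg = atan2(15, 16.7) = 41.9303 degrees

arg(z) = 41.9303 degrees


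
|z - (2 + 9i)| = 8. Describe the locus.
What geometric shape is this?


|z - z0| = r is a circle with center z0 and radius r.
Center = (2, 9), radius = 8

Circle with center (2, 9) and radius 8


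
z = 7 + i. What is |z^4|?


|z| = sqrt(49+1) = sqrt(50) = 7.0711
|z^4| = |z|^4 = (sqrt(50))^4 = 50^2 = 2500

|z^4| = 2500


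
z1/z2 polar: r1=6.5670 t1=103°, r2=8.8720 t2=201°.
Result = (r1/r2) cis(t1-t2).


r = 6.5670 / 8.8720 = 0.7402
theta = 103° - 201° = -98° = 262° (mod 360)

0.7402 cis(262°)


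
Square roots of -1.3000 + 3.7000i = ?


|z| = sqrt(1.69+13.69) = 3.9217
sqrt((|z|+a)/2) = sqrt((3.9217+(-1.3))/2) = sqrt(1.3109) = 1.1449
sqrt((|z|-a)/2) = sqrt((3.9217-(-1.3))/2) = sqrt(2.6109) = 1.6158

±(1.1449 + 1.6158i) i.e. 1.1449 + 1.6158i and -1.1449 - 1.6158i


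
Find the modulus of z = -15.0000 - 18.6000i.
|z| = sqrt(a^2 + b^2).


|z| = sqrt((-15)^2 + (-18.6)^2) = sqrt(225 + 345.96) = sqrt(570.96) = 23.8948

|z| = 23.8948


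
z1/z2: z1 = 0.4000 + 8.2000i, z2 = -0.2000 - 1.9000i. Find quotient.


Conjugate of z2 = -0.2000 + 1.9000i
Numerator: (0.4000 + 8.2000i)(-0.2000 + 1.9000i) = -15.6600 - 0.8800i
Denominator: (-0.2)^2 + (-1.9)^2 = 3.65
Result = (-15.6600 - 0.8800i)/3.65

-4.2904 - 0.2411i


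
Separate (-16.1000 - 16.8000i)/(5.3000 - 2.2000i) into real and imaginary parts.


Multiply by conjugate: (-16.1000 - 16.8000i)(5.3000 + 2.2000i) / (5.3^2 + (-2.2)^2)
Numerator real = -16.1*5.3 - (16.8)*(-2.2) = -48.37
Numerator imag = -16.8*5.3 - (-16.1)*(-2.2) = -124.46
Denominator = 32.93
Re(z) = -48.37/32.93 = -1.4689
Im(z) = -124.46/32.93 = -3.7795

Re(z) = -1.4689, Im(z) = -3.7795


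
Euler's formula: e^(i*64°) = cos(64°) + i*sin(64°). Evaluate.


cos(64°) = 0.4384
sin(64°) = 0.8988

e^(i*64°) = 0.4384 + 0.8988i


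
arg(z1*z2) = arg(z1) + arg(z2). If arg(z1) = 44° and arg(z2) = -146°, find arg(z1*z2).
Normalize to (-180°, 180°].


arg(z1*z2) = 44° - 146° = -102°
Normalized to (-180°, 180°]: -102°

-102°


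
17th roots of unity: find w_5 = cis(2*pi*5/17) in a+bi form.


Angle = 360*5/17 = 105.8824°
a = cos(105.8824°) = -0.2737
b = sin(105.8824°) = 0.9618

-0.2737 + 0.9618i


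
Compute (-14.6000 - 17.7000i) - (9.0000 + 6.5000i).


Real: -14.6 - 9 = -23.6
Imag: -17.7 - 6.5 = -24.2

-23.6000 - 24.2000i


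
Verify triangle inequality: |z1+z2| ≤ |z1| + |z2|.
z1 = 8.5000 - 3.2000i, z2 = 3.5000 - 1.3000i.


|z1| = sqrt(8.5^2 + (-3.2)^2) = sqrt(82.49) = 9.0824
|z2| = sqrt(3.5^2 + (-1.3)^2) = sqrt(13.94) = 3.7336
z1+z2 = 12.0000 - 4.5000i
|z1+z2| = sqrt(164.25) = 12.8160
|z1|+|z2| = 9.0824 + 3.7336 = 12.8160

|z1+z2| = 12.8160 ≤ |z1|+|z2| = 12.8160 (verified)


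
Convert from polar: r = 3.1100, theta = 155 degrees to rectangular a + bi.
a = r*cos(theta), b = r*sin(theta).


a = 3.1100*cos(155°) = 3.1100*(-0.9063) = -2.8186
b = 3.1100*sin(155°) = 3.1100*0.4226 = 1.3143

-2.8186 + 1.3143i


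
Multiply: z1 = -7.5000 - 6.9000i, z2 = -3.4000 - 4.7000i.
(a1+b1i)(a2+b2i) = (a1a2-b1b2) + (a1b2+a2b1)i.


Real = -7.5*(-3.4) - (-6.9)*(-4.7) = 25.5 - 32.43 = -6.93
Imag = -7.5*(-4.7) - (3.4)*(-6.9) = 35.25 + 23.46 = 58.71

-6.9300 + 58.7100i


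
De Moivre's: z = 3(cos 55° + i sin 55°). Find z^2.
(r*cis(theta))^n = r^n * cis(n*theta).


r^2 = 3^2 = 9
n*theta = 2*55° = 110° = 110° (mod 360)
a = 9*cos(110°) = -3.0782
b = 9*sin(110°) = 8.4572

9 cis(110°) = -3.0782 + 8.4572i


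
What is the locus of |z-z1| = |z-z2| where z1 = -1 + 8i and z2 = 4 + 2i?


Equal distances means the locus is the perpendicular bisector of z1 and z2.
Midpoint = ((-1+4)/2, (8+2)/2) = (1.5000, 5.0000)

Perpendicular bisector through (1.5000, 5.0000)


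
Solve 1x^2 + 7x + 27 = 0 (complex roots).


disc = 7^2 - 4*1*27 = 49 - 108 = -59
sqrt(|disc|) = sqrt(59) = 7.6811
Real part = -7/(2*1) = -3.5000
Imag part = 7.6811/(2*1) = 3.8406

-3.5000 ± 3.8406i


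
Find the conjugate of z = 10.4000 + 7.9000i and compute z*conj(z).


z_bar = 10.4000 - 7.9000i
z*z_bar = 10.4^2 + 7.9^2 = 108.16 + 62.41 = 170.57

z_bar = 10.4000 - 7.9000i, z*z_bar = 170.57


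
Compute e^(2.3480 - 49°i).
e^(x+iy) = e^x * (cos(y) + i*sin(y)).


e^2.3480 = 10.4646
cos(-49°) = 0.65606
sin(-49°) = -0.75471
Real = 10.4646*0.65606 = 6.8654
Imag = 10.4646*(-0.75471) = -7.8977

6.8654 - 7.8977i


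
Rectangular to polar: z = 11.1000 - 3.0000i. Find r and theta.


r = sqrt(123.21+9) = sqrt(132.21) = 11.4983
theta = atan2(-3, 11.1) = -15.1240 degrees

r = 11.4983, theta = -15.1240 degrees


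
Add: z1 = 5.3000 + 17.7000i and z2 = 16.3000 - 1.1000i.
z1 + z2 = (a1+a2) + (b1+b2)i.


Real: 5.3 + 16.3 = 21.6
Imag: 17.7 - 1.1 = 16.6

21.6000 + 16.6000i


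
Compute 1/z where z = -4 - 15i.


|z|^2 = 16+225 = 241
1/z = (-4 + 15i)/241

1/z = -0.0166 + 0.0622i


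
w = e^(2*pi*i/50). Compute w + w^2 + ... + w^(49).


With w = e^(2*pi*i/50), all 50 of the 50th roots of unity w^0 = 1, w, ..., w^(49) sum to 0: 1 + w + ... + w^(49) = (1 - w^50)/(1 - w) = 0 since w^50 = 1, w ≠ 1.
Removing the root 1: w + w^2 + ... + w^(49) = 0 - 1 = -1

Sum = -1


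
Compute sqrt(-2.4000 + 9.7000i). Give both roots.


|z| = sqrt(5.76+94.09) = 9.9925
sqrt((|z|+a)/2) = sqrt((9.9925+(-2.4))/2) = sqrt(3.7962) = 1.9484
sqrt((|z|-a)/2) = sqrt((9.9925-(-2.4))/2) = sqrt(6.1962) = 2.4892

±(1.9484 + 2.4892i) i.e. 1.9484 + 2.4892i and -1.9484 - 2.4892i


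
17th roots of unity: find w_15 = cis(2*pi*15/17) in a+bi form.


Angle = 360*15/17 = 317.6471°
a = cos(317.6471°) = 0.7390
b = sin(317.6471°) = -0.6737

0.7390 - 0.6737i


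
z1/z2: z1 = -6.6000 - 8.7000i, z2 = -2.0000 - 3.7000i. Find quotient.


Conjugate of z2 = -2.0000 + 3.7000i
Numerator: (-6.6000 - 8.7000i)(-2.0000 + 3.7000i) = 45.3900 - 7.0200i
Denominator: (-2)^2 + (-3.7)^2 = 17.69
Result = (45.3900 - 7.0200i)/17.69

2.5659 - 0.3968i


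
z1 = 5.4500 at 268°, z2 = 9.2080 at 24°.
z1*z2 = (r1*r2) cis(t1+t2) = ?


r = 5.4500 * 9.2080 = 50.1836
theta = 268° + 24° = 292° = 292° (mod 360)

50.1836 cis(292°)


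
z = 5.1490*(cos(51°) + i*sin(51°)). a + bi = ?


a = 5.1490*cos(51°) = 5.1490*0.62932 = 3.2404
b = 5.1490*sin(51°) = 5.1490*0.77715 = 4.0015

3.2404 + 4.0015i


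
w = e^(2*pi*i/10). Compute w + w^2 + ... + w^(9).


With w = e^(2*pi*i/10), all 10 of the 10th roots of unity w^0 = 1, w, ..., w^(9) sum to 0: 1 + w + ... + w^(9) = (1 - w^10)/(1 - w) = 0 since w^10 = 1, w ≠ 1.
Removing the root 1: w + w^2 + ... + w^(9) = 0 - 1 = -1

Sum = -1


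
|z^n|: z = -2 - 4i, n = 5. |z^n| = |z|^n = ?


|z| = sqrt(4+16) = sqrt(20) = 4.4721
|z^5| = |z|^5 = (sqrt(20))^5 = 20^2 * sqrt(20) = 400*sqrt(20)

|z^5| = 400*sqrt(20) ≈ 1788.8544


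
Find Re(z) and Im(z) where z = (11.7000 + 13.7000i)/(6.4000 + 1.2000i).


Multiply by conjugate: (11.7000 + 13.7000i)(6.4000 - 1.2000i) / (6.4^2 + 1.2^2)
Numerator real = 11.7*6.4 + 13.7*1.2 = 91.32
Numerator imag = 13.7*6.4 - 11.7*1.2 = 73.64
Denominator = 42.4
Re(z) = 91.32/42.4 = 2.1538
Im(z) = 73.64/42.4 = 1.7368

Re(z) = 2.1538, Im(z) = 1.7368


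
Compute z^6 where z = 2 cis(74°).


r^6 = 2^6 = 64
n*theta = 6*74° = 444° = 84° (mod 360)
a = 64*cos(84°) = 6.6898
b = 64*sin(84°) = 63.6494

64 cis(84°) = 6.6898 + 63.6494i


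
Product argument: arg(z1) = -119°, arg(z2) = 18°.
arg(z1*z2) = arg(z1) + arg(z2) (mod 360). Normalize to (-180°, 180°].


arg(z1*z2) = -119° + 18° = -101°
Normalized to (-180°, 180°]: -101°

-101°


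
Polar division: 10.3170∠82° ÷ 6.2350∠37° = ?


r = 10.3170 / 6.2350 = 1.6547
theta = 82° - 37° = 45° = 45° (mod 360)

1.6547 cis(45°)


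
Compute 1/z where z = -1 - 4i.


|z|^2 = 1+16 = 17
1/z = (-1 + 4i)/17

1/z = -0.0588 + 0.2353i


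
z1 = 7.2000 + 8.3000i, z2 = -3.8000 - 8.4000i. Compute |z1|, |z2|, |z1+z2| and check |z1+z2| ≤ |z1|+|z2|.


|z1| = sqrt(7.2^2 + 8.3^2) = sqrt(120.73) = 10.9877
|z2| = sqrt((-3.8)^2 + (-8.4)^2) = sqrt(85) = 9.2195
z1+z2 = 3.4000 - 0.1000i
|z1+z2| = sqrt(11.57) = 3.4015
|z1|+|z2| = 10.9877 + 9.2195 = 20.2072

|z1+z2| = 3.4015 ≤ |z1|+|z2| = 20.2072 (verified)


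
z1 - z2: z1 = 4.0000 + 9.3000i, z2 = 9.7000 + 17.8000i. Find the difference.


Real: 4 - 9.7 = -5.7
Imag: 9.3 - 17.8 = -8.5

-5.7000 - 8.5000i


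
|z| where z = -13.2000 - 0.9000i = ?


|z| = sqrt((-13.2)^2 + (-0.9)^2) = sqrt(174.24 + 0.81) = sqrt(175.05) = 13.2306

|z| = 13.2306


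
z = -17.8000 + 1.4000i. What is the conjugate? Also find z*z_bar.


z_bar = -17.8000 - 1.4000i
z*z_bar = (-17.8)^2 + 1.4^2 = 316.84 + 1.96 = 318.8

z_bar = -17.8000 - 1.4000i, z*z_bar = 318.8


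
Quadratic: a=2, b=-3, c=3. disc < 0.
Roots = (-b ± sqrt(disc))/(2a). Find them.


disc = (-3)^2 - 4*2*3 = 9 - 24 = -15
sqrt(|disc|) = sqrt(15) = 3.8730
Real part = 3/(2*2) = 0.7500
Imag part = 3.8730/(2*2) = 0.9682

0.7500 ± 0.9682i


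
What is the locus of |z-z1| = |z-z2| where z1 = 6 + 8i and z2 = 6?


Equal distances means the locus is the perpendicular bisector of z1 and z2.
Midpoint = ((6+6)/2, (8+0)/2) = (6.0000, 4.0000)

Perpendicular bisector through (6.0000, 4.0000)


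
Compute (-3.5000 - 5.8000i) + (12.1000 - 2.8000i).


Real: -3.5 + 12.1 = 8.6
Imag: -5.8 - 2.8 = -8.6

8.6000 - 8.6000i


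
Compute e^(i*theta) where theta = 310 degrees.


cos(310°) = 0.6428
sin(310°) = -0.7660

e^(i*310°) = 0.6428 - 0.7660i


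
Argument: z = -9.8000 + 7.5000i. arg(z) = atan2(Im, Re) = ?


Re = -9.8, Im = 7.5
arg = atan2(7.5, -9.8) = 142.5729 degrees

arg(z) = 142.5729 degrees


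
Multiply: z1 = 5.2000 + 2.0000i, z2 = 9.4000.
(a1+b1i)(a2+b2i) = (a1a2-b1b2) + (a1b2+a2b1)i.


Real = 5.2*9.4 - 2*0 = 48.88 - 0 = 48.88
Imag = 5.2*0 + 9.4*2 = 0 + 18.8 = 18.8

48.8800 + 18.8000i


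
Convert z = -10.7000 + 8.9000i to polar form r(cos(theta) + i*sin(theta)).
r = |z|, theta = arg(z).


r = sqrt(114.49+79.21) = sqrt(193.7) = 13.9176
theta = atan2(8.9, -10.7) = 140.2471 degrees

r = 13.9176, theta = 140.2471 degrees


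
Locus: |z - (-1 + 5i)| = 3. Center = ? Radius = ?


|z - z0| = r is a circle with center z0 and radius r.
Center = (-1, 5), radius = 3

Circle with center (-1, 5) and radius 3


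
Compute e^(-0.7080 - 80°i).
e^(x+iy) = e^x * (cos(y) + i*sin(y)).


e^-0.7080 = 0.4926
cos(-80°) = 0.1736
sin(-80°) = -0.9848
Real = 0.4926*0.1736 = 0.0855
Imag = 0.4926*(-0.9848) = -0.4851

0.0855 - 0.4851i


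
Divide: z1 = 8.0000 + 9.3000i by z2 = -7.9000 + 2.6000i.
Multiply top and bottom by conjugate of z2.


Conjugate of z2 = -7.9000 - 2.6000i
Numerator: (8.0000 + 9.3000i)(-7.9000 - 2.6000i) = -39.0200 - 94.2700i
Denominator: (-7.9)^2 + 2.6^2 = 69.17
Result = (-39.0200 - 94.2700i)/69.17

-0.5641 - 1.3629i


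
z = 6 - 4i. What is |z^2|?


|z| = sqrt(36+16) = sqrt(52) = 7.2111
|z^2| = |z|^2 = (sqrt(52))^2 = 52

|z^2| = 52


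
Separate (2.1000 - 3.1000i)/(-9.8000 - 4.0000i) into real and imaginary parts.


Multiply by conjugate: (2.1000 - 3.1000i)(-9.8000 + 4.0000i) / ((-9.8)^2 + (-4)^2)
Numerator real = 2.1*(-9.8) - (3.1)*(-4) = -8.18
Numerator imag = -3.1*(-9.8) - 2.1*(-4) = 38.78
Denominator = 112.04
Re(z) = -8.18/112.04 = -0.0730
Im(z) = 38.78/112.04 = 0.3461

Re(z) = -0.0730, Im(z) = 0.3461


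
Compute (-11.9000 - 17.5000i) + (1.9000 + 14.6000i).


Real: -11.9 + 1.9 = -10
Imag: -17.5 + 14.6 = -2.9

-10.0000 - 2.9000i


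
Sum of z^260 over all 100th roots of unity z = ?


The roots are w_k = w^k with w = e^(2*pi*i/100), and (w^k)^260 = (w^260)^k.
So S = 1 + u + u^2 + ... + u^(99) with u = w^260.
260 = 2*100 + 60, so 260 is not a multiple of 100: u = (w^100)^2 * w^60 = w^60 ≠ 1 (w is a primitive 100th root), while u^100 = (w^100)^260 = 1.
Geometric series: S = (1 - u^100)/(1 - u) = (1 - 1)/(1 - u) = 0

S = 0


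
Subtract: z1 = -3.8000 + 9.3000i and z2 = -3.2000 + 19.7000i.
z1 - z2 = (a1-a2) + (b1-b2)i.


Real: -3.8 + 3.2 = -0.6
Imag: 9.3 - 19.7 = -10.4

-0.6000 - 10.4000i


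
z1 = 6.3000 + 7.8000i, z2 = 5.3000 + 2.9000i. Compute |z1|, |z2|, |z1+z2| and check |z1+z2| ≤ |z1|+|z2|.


|z1| = sqrt(6.3^2 + 7.8^2) = sqrt(100.53) = 10.0265
|z2| = sqrt(5.3^2 + 2.9^2) = sqrt(36.5) = 6.0415
z1+z2 = 11.6000 + 10.7000i
|z1+z2| = sqrt(249.05) = 15.7813
|z1|+|z2| = 10.0265 + 6.0415 = 16.0680

|z1+z2| = 15.7813 ≤ |z1|+|z2| = 16.0680 (verified)


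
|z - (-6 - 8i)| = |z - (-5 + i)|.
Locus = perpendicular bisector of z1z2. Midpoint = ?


Equal distances means the locus is the perpendicular bisector of z1 and z2.
Midpoint = ((-6+(-5))/2, (-8+1)/2) = (-5.5000, -3.5000)

Perpendicular bisector through (-5.5000, -3.5000)


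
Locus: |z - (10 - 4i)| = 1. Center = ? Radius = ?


|z - z0| = r is a circle with center z0 and radius r.
Center = (10, -4), radius = 1

Circle with center (10, -4) and radius 1


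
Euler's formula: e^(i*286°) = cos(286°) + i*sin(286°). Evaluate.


cos(286°) = 0.2756
sin(286°) = -0.9613

e^(i*286°) = 0.2756 - 0.9613i


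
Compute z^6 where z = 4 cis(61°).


r^6 = 4^6 = 4096
n*theta = 6*61° = 366° = 6° (mod 360)
a = 4096*cos(6°) = 4073.5617
b = 4096*sin(6°) = 428.1486

4096 cis(6°) = 4073.5617 + 428.1486i


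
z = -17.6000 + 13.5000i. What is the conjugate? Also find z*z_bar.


z_bar = -17.6000 - 13.5000i
z*z_bar = (-17.6)^2 + 13.5^2 = 309.76 + 182.25 = 492.01

z_bar = -17.6000 - 13.5000i, z*z_bar = 492.01


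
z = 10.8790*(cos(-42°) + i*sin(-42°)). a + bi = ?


a = 10.8790*cos(-42°) = 10.8790*0.743145 = 8.0847
b = 10.8790*sin(-42°) = 10.8790*(-0.66913) = -7.2795

8.0847 - 7.2795i


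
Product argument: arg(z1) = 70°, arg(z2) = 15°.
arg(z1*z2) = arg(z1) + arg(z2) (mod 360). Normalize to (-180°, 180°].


arg(z1*z2) = 70° + 15° = 85°
Normalized to (-180°, 180°]: 85°

85°


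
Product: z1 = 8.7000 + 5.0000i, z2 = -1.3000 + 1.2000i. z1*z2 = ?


Real = 8.7*(-1.3) - 5*1.2 = -11.31 - 6 = -17.31
Imag = 8.7*1.2 - (1.3)*5 = 10.44 - (6.5) = 3.94

-17.3100 + 3.9400i


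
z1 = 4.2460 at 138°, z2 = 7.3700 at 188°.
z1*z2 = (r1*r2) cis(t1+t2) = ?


r = 4.2460 * 7.3700 = 31.2930
theta = 138° + 188° = 326° = 326° (mod 360)

31.2930 cis(326°)


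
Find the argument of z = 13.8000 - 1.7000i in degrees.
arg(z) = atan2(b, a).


Re = 13.8, Im = -1.7
arg = atan2(-1.7, 13.8) = -7.0228 degrees

arg(z) = -7.0228 degrees


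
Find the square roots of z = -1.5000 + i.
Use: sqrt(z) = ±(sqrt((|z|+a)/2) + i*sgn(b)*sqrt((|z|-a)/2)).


|z| = sqrt(2.25+1) = 1.8028
sqrt((|z|+a)/2) = sqrt((1.8028+(-1.5))/2) = sqrt(0.1514) = 0.3891
sqrt((|z|-a)/2) = sqrt((1.8028-(-1.5))/2) = sqrt(1.6514) = 1.2851

±(0.3891 + 1.2851i) i.e. 0.3891 + 1.2851i and -0.3891 - 1.2851i


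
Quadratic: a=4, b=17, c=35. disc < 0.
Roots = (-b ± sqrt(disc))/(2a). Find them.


disc = 17^2 - 4*4*35 = 289 - 560 = -271
sqrt(|disc|) = sqrt(271) = 16.4621
Real part = -17/(2*4) = -2.1250
Imag part = 16.4621/(2*4) = 2.0578

-2.1250 ± 2.0578i


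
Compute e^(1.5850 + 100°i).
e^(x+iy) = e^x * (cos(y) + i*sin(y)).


e^1.5850 = 4.8793
cos(100°) = -0.17365
sin(100°) = 0.98481
Real = 4.8793*(-0.17365) = -0.8473
Imag = 4.8793*0.98481 = 4.8052

-0.8473 + 4.8052i


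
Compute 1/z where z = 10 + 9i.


|z|^2 = 100+81 = 181
1/z = (10 - 9i)/181

1/z = 0.0552 - 0.0497i


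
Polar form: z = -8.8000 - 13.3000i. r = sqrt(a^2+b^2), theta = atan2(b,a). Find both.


r = sqrt(77.44+176.89) = sqrt(254.33) = 15.9477
theta = atan2(-13.3, -8.8) = -123.4908 degrees

r = 15.9477, theta = -123.4908 degrees


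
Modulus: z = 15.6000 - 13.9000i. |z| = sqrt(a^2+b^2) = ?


|z| = sqrt(15.6^2 + (-13.9)^2) = sqrt(243.36 + 193.21) = sqrt(436.57) = 20.8943

|z| = 20.8943


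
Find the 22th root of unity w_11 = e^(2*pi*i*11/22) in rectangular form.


Angle = 360*11/22 = 180°
a = cos(180°) = -1.0000
b = sin(180°) = 0

-1.0000 + 0i


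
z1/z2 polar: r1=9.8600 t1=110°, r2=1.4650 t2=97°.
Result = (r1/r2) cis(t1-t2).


r = 9.8600 / 1.4650 = 6.7304
theta = 110° - 97° = 13° = 13° (mod 360)

6.7304 cis(13°)


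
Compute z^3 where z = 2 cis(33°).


r^3 = 2^3 = 8
n*theta = 3*33° = 99° = 99° (mod 360)
a = 8*cos(99°) = -1.2515
b = 8*sin(99°) = 7.9015

8 cis(99°) = -1.2515 + 7.9015i


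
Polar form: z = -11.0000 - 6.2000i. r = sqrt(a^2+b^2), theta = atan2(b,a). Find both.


r = sqrt(121+38.44) = sqrt(159.44) = 12.6270
theta = atan2(-6.2, -11) = -150.5928 degrees

r = 12.6270, theta = -150.5928 degrees


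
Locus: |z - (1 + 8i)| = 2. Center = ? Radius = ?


|z - z0| = r is a circle with center z0 and radius r.
Center = (1, 8), radius = 2

Circle with center (1, 8) and radius 2


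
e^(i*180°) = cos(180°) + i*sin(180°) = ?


cos(180°) = -1.0000
sin(180°) = 0

e^(i*180°) = -1.0000 + 0i


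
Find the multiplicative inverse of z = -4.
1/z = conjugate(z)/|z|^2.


|z|^2 = 16+0 = 16
1/z = (-4 - 0i)/16

1/z = -0.2500 + 0i


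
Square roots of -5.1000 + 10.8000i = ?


|z| = sqrt(26.01+116.64) = 11.9436
sqrt((|z|+a)/2) = sqrt((11.9436+(-5.1))/2) = sqrt(3.4218) = 1.8498
sqrt((|z|-a)/2) = sqrt((11.9436-(-5.1))/2) = sqrt(8.5218) = 2.9192

±(1.8498 + 2.9192i) i.e. 1.8498 + 2.9192i and -1.8498 - 2.9192i


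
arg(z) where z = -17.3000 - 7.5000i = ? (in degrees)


Re = -17.3, Im = -7.5
arg = atan2(-7.5, -17.3) = -156.5620 degrees

arg(z) = -156.5620 degrees


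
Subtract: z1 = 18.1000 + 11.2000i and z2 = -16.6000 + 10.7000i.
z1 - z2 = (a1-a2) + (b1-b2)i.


Real: 18.1 + 16.6 = 34.7
Imag: 11.2 - 10.7 = 0.5

34.7000 + 0.5000i


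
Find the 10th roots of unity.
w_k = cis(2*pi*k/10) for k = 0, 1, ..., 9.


The 10th roots of unity are cis(360k/10°) for k=0..9
Angle step = 360/10 = 36°
Primitive root: cis(36°)
Primitive root = 0.8090 + 0.5878i

10 roots at angles: 0°, 36°, 72°, 108°, 144°, 180°, 216°, 252°, 288°, 324°


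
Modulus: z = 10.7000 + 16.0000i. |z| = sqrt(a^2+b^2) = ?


|z| = sqrt(10.7^2 + 16^2) = sqrt(114.49 + 256) = sqrt(370.49) = 19.2481

|z| = 19.2481


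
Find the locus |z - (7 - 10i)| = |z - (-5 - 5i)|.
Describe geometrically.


Equal distances means the locus is the perpendicular bisector of z1 and z2.
Midpoint = ((7+(-5))/2, (-10+(-5))/2) = (1.0000, -7.5000)

Perpendicular bisector through (1.0000, -7.5000)


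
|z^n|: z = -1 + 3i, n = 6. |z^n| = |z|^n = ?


|z| = sqrt(1+9) = sqrt(10) = 3.1623
|z^6| = |z|^6 = (sqrt(10))^6 = 10^3 = 1000

|z^6| = 1000


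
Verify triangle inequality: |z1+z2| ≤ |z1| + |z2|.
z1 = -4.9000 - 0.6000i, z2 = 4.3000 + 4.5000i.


|z1| = sqrt((-4.9)^2 + (-0.6)^2) = sqrt(24.37) = 4.9366
|z2| = sqrt(4.3^2 + 4.5^2) = sqrt(38.74) = 6.2241
z1+z2 = -0.6000 + 3.9000i
|z1+z2| = sqrt(15.57) = 3.9459
|z1|+|z2| = 4.9366 + 6.2241 = 11.1607

|z1+z2| = 3.9459 ≤ |z1|+|z2| = 11.1607 (verified)


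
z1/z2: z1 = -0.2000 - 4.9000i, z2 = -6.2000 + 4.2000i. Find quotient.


Conjugate of z2 = -6.2000 - 4.2000i
Numerator: (-0.2000 - 4.9000i)(-6.2000 - 4.2000i) = -19.3400 + 31.2200i
Denominator: (-6.2)^2 + 4.2^2 = 56.08
Result = (-19.3400 + 31.2200i)/56.08

-0.3449 + 0.5567i


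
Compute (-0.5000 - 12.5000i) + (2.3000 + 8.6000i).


Real: -0.5 + 2.3 = 1.8
Imag: -12.5 + 8.6 = -3.9

1.8000 - 3.9000i


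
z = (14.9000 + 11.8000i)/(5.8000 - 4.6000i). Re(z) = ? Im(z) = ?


Multiply by conjugate: (14.9000 + 11.8000i)(5.8000 + 4.6000i) / (5.8^2 + (-4.6)^2)
Numerator real = 14.9*5.8 + 11.8*(-4.6) = 32.14
Numerator imag = 11.8*5.8 - 14.9*(-4.6) = 136.98
Denominator = 54.8
Re(z) = 32.14/54.8 = 0.5865
Im(z) = 136.98/54.8 = 2.4996

Re(z) = 0.5865, Im(z) = 2.4996


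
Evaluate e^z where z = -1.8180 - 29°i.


e^-1.8180 = 0.1624
cos(-29°) = 0.8746
sin(-29°) = -0.4848
Real = 0.1624*0.8746 = 0.1420
Imag = 0.1624*(-0.4848) = -0.0787

0.1420 - 0.0787i


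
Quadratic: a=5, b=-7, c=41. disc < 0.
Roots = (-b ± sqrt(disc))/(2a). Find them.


disc = (-7)^2 - 4*5*41 = 49 - 820 = -771
sqrt(|disc|) = sqrt(771) = 27.7669
Real part = 7/(2*5) = 0.7000
Imag part = 27.7669/(2*5) = 2.7767

0.7000 ± 2.7767i


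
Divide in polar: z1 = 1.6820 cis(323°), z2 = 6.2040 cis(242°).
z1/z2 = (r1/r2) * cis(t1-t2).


r = 1.6820 / 6.2040 = 0.2711
theta = 323° - 242° = 81° = 81° (mod 360)

0.2711 cis(81°)


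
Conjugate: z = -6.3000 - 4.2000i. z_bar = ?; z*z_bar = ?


z_bar = -6.3000 + 4.2000i
z*z_bar = (-6.3)^2 + (-4.2)^2 = 39.69 + 17.64 = 57.33

z_bar = -6.3000 + 4.2000i, z*z_bar = 57.33


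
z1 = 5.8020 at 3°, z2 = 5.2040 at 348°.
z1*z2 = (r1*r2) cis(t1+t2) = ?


r = 5.8020 * 5.2040 = 30.1936
theta = 3° + 348° = 351° = 351° (mod 360)

30.1936 cis(351°)


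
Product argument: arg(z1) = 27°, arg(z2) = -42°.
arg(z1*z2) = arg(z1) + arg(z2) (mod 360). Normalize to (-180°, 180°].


arg(z1*z2) = 27° - 42° = -15°
Normalized to (-180°, 180°]: -15°

-15°


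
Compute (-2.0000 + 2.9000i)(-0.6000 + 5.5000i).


Real = -2*(-0.6) - 2.9*5.5 = 1.2 - 15.95 = -14.75
Imag = -2*5.5 - (0.6)*2.9 = -11 - (1.74) = -12.74

-14.7500 - 12.7400i


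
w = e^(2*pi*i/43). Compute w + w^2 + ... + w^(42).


With w = e^(2*pi*i/43), all 43 of the 43th roots of unity w^0 = 1, w, ..., w^(42) sum to 0: 1 + w + ... + w^(42) = (1 - w^43)/(1 - w) = 0 since w^43 = 1, w ≠ 1.
Removing the root 1: w + w^2 + ... + w^(42) = 0 - 1 = -1

Sum = -1


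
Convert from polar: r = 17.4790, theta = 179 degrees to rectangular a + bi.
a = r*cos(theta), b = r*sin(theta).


a = 17.4790*cos(179°) = 17.4790*(-0.999848) = -17.4763
b = 17.4790*sin(179°) = 17.4790*0.0174524 = 0.3051

-17.4763 + 0.3051i


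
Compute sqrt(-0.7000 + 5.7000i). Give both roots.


|z| = sqrt(0.49+32.49) = 5.7428
sqrt((|z|+a)/2) = sqrt((5.7428+(-0.7))/2) = sqrt(2.5214) = 1.5879
sqrt((|z|-a)/2) = sqrt((5.7428-(-0.7))/2) = sqrt(3.2214) = 1.7948

±(1.5879 + 1.7948i) i.e. 1.5879 + 1.7948i and -1.5879 - 1.7948i


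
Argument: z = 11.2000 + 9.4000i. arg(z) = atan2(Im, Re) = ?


Re = 11.2, Im = 9.4
arg = atan2(9.4, 11.2) = 40.0063 degrees

arg(z) = 40.0063 degrees


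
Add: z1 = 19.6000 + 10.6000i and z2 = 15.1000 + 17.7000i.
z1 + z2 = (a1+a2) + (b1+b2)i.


Real: 19.6 + 15.1 = 34.7
Imag: 10.6 + 17.7 = 28.3

34.7000 + 28.3000i


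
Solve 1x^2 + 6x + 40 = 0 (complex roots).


disc = 6^2 - 4*1*40 = 36 - 160 = -124
sqrt(|disc|) = sqrt(124) = 11.1355
Real part = -6/(2*1) = -3.0000
Imag part = 11.1355/(2*1) = 5.5678

-3.0000 ± 5.5678i


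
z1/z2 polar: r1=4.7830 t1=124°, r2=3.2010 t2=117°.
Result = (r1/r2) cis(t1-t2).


r = 4.7830 / 3.2010 = 1.4942
theta = 124° - 117° = 7° = 7° (mod 360)

1.4942 cis(7°)


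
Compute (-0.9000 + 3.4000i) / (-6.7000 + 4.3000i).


Conjugate of z2 = -6.7000 - 4.3000i
Numerator: (-0.9000 + 3.4000i)(-6.7000 - 4.3000i) = 20.6500 - 18.9100i
Denominator: (-6.7)^2 + 4.3^2 = 63.38
Result = (20.6500 - 18.9100i)/63.38

0.3258 - 0.2984i


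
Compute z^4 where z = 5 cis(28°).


r^4 = 5^4 = 625
n*theta = 4*28° = 112° = 112° (mod 360)
a = 625*cos(112°) = -234.1291
b = 625*sin(112°) = 579.4899

625 cis(112°) = -234.1291 + 579.4899i


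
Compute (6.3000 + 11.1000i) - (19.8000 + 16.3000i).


Real: 6.3 - 19.8 = -13.5
Imag: 11.1 - 16.3 = -5.2

-13.5000 - 5.2000i


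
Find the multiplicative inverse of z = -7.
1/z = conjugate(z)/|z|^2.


|z|^2 = 49+0 = 49
1/z = (-7 - 0i)/49

1/z = -0.1429 + 0i


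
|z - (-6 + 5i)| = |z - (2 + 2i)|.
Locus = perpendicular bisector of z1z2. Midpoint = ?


Equal distances means the locus is the perpendicular bisector of z1 and z2.
Midpoint = ((-6+2)/2, (5+2)/2) = (-2.0000, 3.5000)

Perpendicular bisector through (-2.0000, 3.5000)


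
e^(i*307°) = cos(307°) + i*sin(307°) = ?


cos(307°) = 0.6018
sin(307°) = -0.7986

e^(i*307°) = 0.6018 - 0.7986i


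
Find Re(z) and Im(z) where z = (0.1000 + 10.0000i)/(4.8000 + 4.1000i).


Multiply by conjugate: (0.1000 + 10.0000i)(4.8000 - 4.1000i) / (4.8^2 + 4.1^2)
Numerator real = 0.1*4.8 + 10*4.1 = 41.48
Numerator imag = 10*4.8 - 0.1*4.1 = 47.59
Denominator = 39.85
Re(z) = 41.48/39.85 = 1.0409
Im(z) = 47.59/39.85 = 1.1942

Re(z) = 1.0409, Im(z) = 1.1942


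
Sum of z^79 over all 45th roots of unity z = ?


The roots are w_k = w^k with w = e^(2*pi*i/45), and (w^k)^79 = (w^79)^k.
So S = 1 + u + u^2 + ... + u^(44) with u = w^79.
79 = 1*45 + 34, so 79 is not a multiple of 45: u = (w^45)^1 * w^34 = w^34 ≠ 1 (w is a primitive 45th root), while u^45 = (w^45)^79 = 1.
Geometric series: S = (1 - u^45)/(1 - u) = (1 - 1)/(1 - u) = 0

S = 0


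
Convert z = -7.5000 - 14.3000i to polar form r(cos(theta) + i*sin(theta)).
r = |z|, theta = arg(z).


r = sqrt(56.25+204.49) = sqrt(260.74) = 16.1474
theta = atan2(-14.3, -7.5) = -117.6759 degrees

r = 16.1474, theta = -117.6759 degrees


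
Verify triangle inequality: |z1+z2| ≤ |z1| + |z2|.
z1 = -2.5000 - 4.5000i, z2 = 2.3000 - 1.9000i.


|z1| = sqrt((-2.5)^2 + (-4.5)^2) = sqrt(26.5) = 5.1478
|z2| = sqrt(2.3^2 + (-1.9)^2) = sqrt(8.9) = 2.9833
z1+z2 = -0.2000 - 6.4000i
|z1+z2| = sqrt(41) = 6.4031
|z1|+|z2| = 5.1478 + 2.9833 = 8.1311

|z1+z2| = 6.4031 ≤ |z1|+|z2| = 8.1311 (verified)


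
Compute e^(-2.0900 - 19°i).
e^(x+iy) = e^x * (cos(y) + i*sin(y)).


e^-2.0900 = 0.12369
cos(-19°) = 0.9455
sin(-19°) = -0.3256
Real = 0.12369*0.9455 = 0.1169
Imag = 0.12369*(-0.3256) = -0.0403

0.1169 - 0.0403i


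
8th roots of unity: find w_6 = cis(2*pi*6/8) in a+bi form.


Angle = 360*6/8 = 270°
a = cos(270°) = 0
b = sin(270°) = -1.0000

0 - 1.0000i


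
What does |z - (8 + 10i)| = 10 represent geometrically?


|z - z0| = r is a circle with center z0 and radius r.
Center = (8, 10), radius = 10

Circle with center (8, 10) and radius 10


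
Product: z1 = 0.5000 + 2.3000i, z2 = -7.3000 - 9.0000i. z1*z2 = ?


Real = 0.5*(-7.3) - 2.3*(-9) = -3.65 - (-20.7) = 17.05
Imag = 0.5*(-9) - (7.3)*2.3 = -4.5 - (16.79) = -21.29

17.0500 - 21.2900i


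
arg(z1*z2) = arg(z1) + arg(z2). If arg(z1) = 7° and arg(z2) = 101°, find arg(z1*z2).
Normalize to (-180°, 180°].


arg(z1*z2) = 7° + 101° = 108°
Normalized to (-180°, 180°]: 108°

108°


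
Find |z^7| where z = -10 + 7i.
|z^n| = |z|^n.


|z| = sqrt(100+49) = sqrt(149) = 12.2066
|z^7| = |z|^7 = (sqrt(149))^7 = 149^3 * sqrt(149) = 3307949*sqrt(149)

|z^7| = 3307949*sqrt(149) ≈ 40378663.4425


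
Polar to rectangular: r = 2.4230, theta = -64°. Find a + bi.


a = 2.4230*cos(-64°) = 2.4230*0.4384 = 1.0622
b = 2.4230*sin(-64°) = 2.4230*(-0.8988) = -2.1778

1.0622 - 2.1778i


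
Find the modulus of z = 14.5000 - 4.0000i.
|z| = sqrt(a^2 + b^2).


|z| = sqrt(14.5^2 + (-4)^2) = sqrt(210.25 + 16) = sqrt(226.25) = 15.0416

|z| = 15.0416


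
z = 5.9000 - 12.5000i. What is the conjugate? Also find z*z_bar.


z_bar = 5.9000 + 12.5000i
z*z_bar = 5.9^2 + (-12.5)^2 = 34.81 + 156.25 = 191.06

z_bar = 5.9000 + 12.5000i, z*z_bar = 191.06


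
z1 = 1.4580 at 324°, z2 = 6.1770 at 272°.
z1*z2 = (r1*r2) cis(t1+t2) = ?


r = 1.4580 * 6.1770 = 9.0061
theta = 324° + 272° = 596° = 236° (mod 360)

9.0061 cis(236°)


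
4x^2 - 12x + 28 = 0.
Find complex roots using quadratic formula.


disc = (-12)^2 - 4*4*28 = 144 - 448 = -304
sqrt(|disc|) = sqrt(304) = 17.4356
Real part = 12/(2*4) = 1.5000
Imag part = 17.4356/(2*4) = 2.1794

1.5000 ± 2.1794i


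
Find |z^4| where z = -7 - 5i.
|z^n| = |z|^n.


|z| = sqrt(49+25) = sqrt(74) = 8.6023
|z^4| = |z|^4 = (sqrt(74))^4 = 74^2 = 5476

|z^4| = 5476


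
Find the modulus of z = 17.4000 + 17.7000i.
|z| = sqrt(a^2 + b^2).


|z| = sqrt(17.4^2 + 17.7^2) = sqrt(302.76 + 313.29) = sqrt(616.05) = 24.8204

|z| = 24.8204


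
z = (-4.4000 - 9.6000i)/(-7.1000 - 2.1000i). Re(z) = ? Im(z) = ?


Multiply by conjugate: (-4.4000 - 9.6000i)(-7.1000 + 2.1000i) / ((-7.1)^2 + (-2.1)^2)
Numerator real = -4.4*(-7.1) - (9.6)*(-2.1) = 51.4
Numerator imag = -9.6*(-7.1) - (-4.4)*(-2.1) = 58.92
Denominator = 54.82
Re(z) = 51.4/54.82 = 0.9376
Im(z) = 58.92/54.82 = 1.0748

Re(z) = 0.9376, Im(z) = 1.0748


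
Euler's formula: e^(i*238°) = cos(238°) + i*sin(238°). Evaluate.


cos(238°) = -0.5299
sin(238°) = -0.8480

e^(i*238°) = -0.5299 - 0.8480i


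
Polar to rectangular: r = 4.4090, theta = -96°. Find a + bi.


a = 4.4090*cos(-96°) = 4.4090*(-0.10453) = -0.4609
b = 4.4090*sin(-96°) = 4.4090*(-0.9945) = -4.3848

-0.4609 - 4.3848i


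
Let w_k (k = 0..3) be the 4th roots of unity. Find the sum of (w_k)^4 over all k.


The roots are w_k = w^k with w = e^(2*pi*i/4), and (w^k)^4 = (w^4)^k.
So S = 1 + u + u^2 + ... + u^(3) with u = w^4.
4 = 1*4 + 0, so 4 is a multiple of 4 and u = (w^4)^1 = 1.
Every one of the 4 terms equals 1: S = 4

S = 4


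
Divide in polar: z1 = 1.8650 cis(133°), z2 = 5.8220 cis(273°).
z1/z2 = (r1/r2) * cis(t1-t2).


r = 1.8650 / 5.8220 = 0.3203
theta = 133° - 273° = -140° = 220° (mod 360)

0.3203 cis(220°)
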